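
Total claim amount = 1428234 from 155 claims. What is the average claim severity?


severity = total / number
= 1428234 / 155
= 9214.4129


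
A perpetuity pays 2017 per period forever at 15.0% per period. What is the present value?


PV = PMT / i
= 2017 / 0.15
= 13446.6667


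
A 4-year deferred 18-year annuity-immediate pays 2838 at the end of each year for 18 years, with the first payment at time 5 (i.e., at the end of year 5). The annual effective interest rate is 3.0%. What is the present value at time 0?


PV at time 4 of the 18-year annuity-immediate:
a_n = 2838 * (1-(1+0.03)^(-18))/0.03 = 39032.4701
Discount back 4 years to time 0:
PV = 39032.4701 * (1+0.03)^(-4)
= 39032.4701 * 0.888487
= 34679.8441


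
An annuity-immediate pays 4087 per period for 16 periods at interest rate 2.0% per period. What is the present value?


PV = PMT * (1 - (1+i)^(-n)) / i
= 4087 * (1 - (1+0.02)^(-16)) / 0.02
= 4087 * (1 - 0.728446) / 0.02
= 4087 * 13.577709
= 55492.098


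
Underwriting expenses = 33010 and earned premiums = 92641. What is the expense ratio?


Expense ratio = expenses / premiums
= 33010 / 92641
= 0.3563


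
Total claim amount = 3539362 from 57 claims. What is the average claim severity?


severity = total / number
= 3539362 / 57
= 62094.0702


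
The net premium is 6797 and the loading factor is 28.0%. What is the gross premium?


Gross = net * (1 + loading)
= 6797 * (1 + 0.28)
= 6797 * 1.28
= 8700.16


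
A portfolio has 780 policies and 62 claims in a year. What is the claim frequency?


frequency = claims / policies
= 62 / 780
= 0.0795


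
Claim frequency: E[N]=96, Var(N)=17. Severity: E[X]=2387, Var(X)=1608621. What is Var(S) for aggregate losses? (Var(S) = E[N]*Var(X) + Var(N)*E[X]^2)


Var(S) = E[N]*Var(X) + Var(N)*E[X]^2
= 96*1608621 + 17*2387^2
= 154427616 + 96862073
= 2.5129e+08


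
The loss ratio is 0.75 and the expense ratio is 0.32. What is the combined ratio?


Combined ratio = loss ratio + expense ratio
= 0.75 + 0.32
= 1.07


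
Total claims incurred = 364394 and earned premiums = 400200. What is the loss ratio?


Loss ratio = claims / premiums
= 364394 / 400200
= 0.9105


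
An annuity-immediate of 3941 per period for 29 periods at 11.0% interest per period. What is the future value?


FV = PMT * ((1+i)^n - 1) / i
= 3941 * ((1.11)^29 - 1) / 0.11
= 3941 * (20.623691 - 1) / 0.11
= 703063.3152


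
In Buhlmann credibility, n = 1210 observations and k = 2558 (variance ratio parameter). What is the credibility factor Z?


Z = n / (n + k)
= 1210 / (1210 + 2558)
= 1210 / 3768
= 0.3211


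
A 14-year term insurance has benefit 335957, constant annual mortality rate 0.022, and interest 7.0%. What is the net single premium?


NSP = benefit * sum_{k=0}^{n-1} k_p_x * q * v^(k+1)
With constant q=0.022, v=0.934579
Sum = 0.171209
NSP = 335957 * 0.171209
= 57518.9103


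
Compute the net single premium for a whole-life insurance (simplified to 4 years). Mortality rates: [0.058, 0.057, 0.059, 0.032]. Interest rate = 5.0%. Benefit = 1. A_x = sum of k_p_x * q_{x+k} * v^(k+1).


v = 0.952381
Year 0: k_p_x=1.0, q=0.058, term=0.055238
Year 1: k_p_x=0.942, q=0.057, term=0.048702
Year 2: k_p_x=0.888306, q=0.059, term=0.045274
Year 3: k_p_x=0.835896, q=0.032, term=0.022006
A_x = 0.1712


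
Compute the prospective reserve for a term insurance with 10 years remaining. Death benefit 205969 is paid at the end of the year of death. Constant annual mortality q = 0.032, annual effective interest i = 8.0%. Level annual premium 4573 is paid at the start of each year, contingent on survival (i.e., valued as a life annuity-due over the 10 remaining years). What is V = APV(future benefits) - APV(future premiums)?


v = 1/(1+i) = 0.925926
APV(future benefits) per unit = sum_{k=0}^{9} k_p_x * q * v^(k+1) = 0.190116
APV(future benefits) = 205969 * 0.190116 = 39158.099
Life annuity-due factor ä_{x:10} = sum_{k=0}^{9} k_p_x * v^k = 6.416431
APV(future premiums) = 4573 * 6.416431 = 29342.3382
V = 39158.099 - 29342.3382
= 9815.7608


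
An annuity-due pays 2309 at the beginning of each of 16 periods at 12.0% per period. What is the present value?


PV_due = PMT * (1-(1+i)^(-n))/i * (1+i)
PV_immediate = 16102.934
PV_due = 16102.934 * 1.12
= 18035.2861


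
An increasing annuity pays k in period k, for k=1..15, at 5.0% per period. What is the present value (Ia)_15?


(Ia)_n = sum_{k=1}^{n} k * v^k, v = 1/(1+i)
v = 0.952381
Sum computed term by term:
(Ia)_15 = 73.6677


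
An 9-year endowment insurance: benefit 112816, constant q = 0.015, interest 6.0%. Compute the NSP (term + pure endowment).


Term component = 10906.544
Pure endowment = 9_p_x * v^9 * benefit = 0.872823 * 0.591898 * 112816 = 58283.28
NSP = 69189.824


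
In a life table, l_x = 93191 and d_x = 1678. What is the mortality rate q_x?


q_x = d_x / l_x
= 1678 / 93191
= 0.018


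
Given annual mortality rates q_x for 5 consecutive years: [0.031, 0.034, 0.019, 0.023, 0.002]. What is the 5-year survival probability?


p_k = 1 - q_k for each year
Survival = product of (1 - q_k)
= 0.969 * 0.966 * 0.981 * 0.977 * 0.998
= 0.8954


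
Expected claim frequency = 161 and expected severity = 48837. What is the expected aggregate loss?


E[S] = E[N] * E[X]
= 161 * 48837
= 7.8628e+06


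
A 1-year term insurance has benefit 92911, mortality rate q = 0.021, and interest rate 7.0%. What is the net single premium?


NSP = benefit * q * v
v = 1/(1+i) = 0.934579
NSP = 92911 * 0.021 * 0.934579
= 1823.4869


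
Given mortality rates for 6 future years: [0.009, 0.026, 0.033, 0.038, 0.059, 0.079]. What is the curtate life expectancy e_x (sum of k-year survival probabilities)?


e_x = sum_{k=1}^{n} k_p_x
k_p_x values:
  1_p_x = 0.991
  2_p_x = 0.965234
  3_p_x = 0.933381
  4_p_x = 0.897913
  5_p_x = 0.844936
  6_p_x = 0.778186
e_x = 5.4106


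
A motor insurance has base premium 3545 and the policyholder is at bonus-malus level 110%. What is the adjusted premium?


adjusted = base * BM_level / 100
= 3545 * 110 / 100
= 3545 * 1.1
= 3899.5


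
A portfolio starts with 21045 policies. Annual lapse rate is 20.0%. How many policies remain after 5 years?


remaining = initial * (1 - lapse)^years
= 21045 * (1 - 0.2)^5
= 21045 * 0.32768
= 6896.0256


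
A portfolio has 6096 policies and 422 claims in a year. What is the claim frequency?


frequency = claims / policies
= 422 / 6096
= 0.0692


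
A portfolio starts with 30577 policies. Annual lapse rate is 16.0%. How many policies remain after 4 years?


remaining = initial * (1 - lapse)^years
= 30577 * (1 - 0.16)^4
= 30577 * 0.497871
= 15223.4126


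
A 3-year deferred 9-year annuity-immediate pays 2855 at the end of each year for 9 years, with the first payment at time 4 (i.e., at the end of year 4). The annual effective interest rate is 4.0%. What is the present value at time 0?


PV at time 3 of the 9-year annuity-immediate:
a_n = 2855 * (1-(1+0.04)^(-9))/0.04 = 21227.8717
Discount back 3 years to time 0:
PV = 21227.8717 * (1+0.04)^(-3)
= 21227.8717 * 0.888996
= 18871.5007


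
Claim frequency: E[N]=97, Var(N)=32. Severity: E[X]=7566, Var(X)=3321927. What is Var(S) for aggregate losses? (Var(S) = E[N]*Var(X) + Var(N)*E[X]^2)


Var(S) = E[N]*Var(X) + Var(N)*E[X]^2
= 97*3321927 + 32*7566^2
= 322226919 + 1831819392
= 2.1540e+09


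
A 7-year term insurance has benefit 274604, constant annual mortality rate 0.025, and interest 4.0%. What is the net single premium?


NSP = benefit * sum_{k=0}^{n-1} k_p_x * q * v^(k+1)
With constant q=0.025, v=0.961538
Sum = 0.139807
NSP = 274604 * 0.139807
= 38391.67


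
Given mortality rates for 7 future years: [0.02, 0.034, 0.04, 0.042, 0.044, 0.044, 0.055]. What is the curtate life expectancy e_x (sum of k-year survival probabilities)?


e_x = sum_{k=1}^{n} k_p_x
k_p_x values:
  1_p_x = 0.98
  2_p_x = 0.94668
  3_p_x = 0.908813
  4_p_x = 0.870643
  5_p_x = 0.832334
  6_p_x = 0.795712
  7_p_x = 0.751948
e_x = 6.0861


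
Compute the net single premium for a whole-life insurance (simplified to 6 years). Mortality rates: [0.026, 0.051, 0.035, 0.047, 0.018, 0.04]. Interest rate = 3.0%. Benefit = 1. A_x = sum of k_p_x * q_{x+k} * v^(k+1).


v = 0.970874
Year 0: k_p_x=1.0, q=0.026, term=0.025243
Year 1: k_p_x=0.974, q=0.051, term=0.046823
Year 2: k_p_x=0.924326, q=0.035, term=0.029606
Year 3: k_p_x=0.891975, q=0.047, term=0.037248
Year 4: k_p_x=0.850052, q=0.018, term=0.013199
Year 5: k_p_x=0.834751, q=0.04, term=0.027964
A_x = 0.1801


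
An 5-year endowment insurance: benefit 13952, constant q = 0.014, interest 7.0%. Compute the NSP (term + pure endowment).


Term component = 780.2536
Pure endowment = 5_p_x * v^5 * benefit = 0.931933 * 0.712986 * 13952 = 9270.4786
NSP = 10050.7321


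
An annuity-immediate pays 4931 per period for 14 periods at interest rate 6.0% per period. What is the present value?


PV = PMT * (1 - (1+i)^(-n)) / i
= 4931 * (1 - (1+0.06)^(-14)) / 0.06
= 4931 * (1 - 0.442301) / 0.06
= 4931 * 9.294984
= 45833.5657


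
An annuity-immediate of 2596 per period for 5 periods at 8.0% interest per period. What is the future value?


FV = PMT * ((1+i)^n - 1) / i
= 2596 * ((1.08)^5 - 1) / 0.08
= 2596 * (1.469328 - 1) / 0.08
= 15229.6961


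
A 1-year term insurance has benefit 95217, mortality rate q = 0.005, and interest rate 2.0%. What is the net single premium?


NSP = benefit * q * v
v = 1/(1+i) = 0.980392
NSP = 95217 * 0.005 * 0.980392
= 466.75


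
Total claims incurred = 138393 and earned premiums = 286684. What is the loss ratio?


Loss ratio = claims / premiums
= 138393 / 286684
= 0.4827


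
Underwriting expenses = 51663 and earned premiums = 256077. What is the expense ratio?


Expense ratio = expenses / premiums
= 51663 / 256077
= 0.2017


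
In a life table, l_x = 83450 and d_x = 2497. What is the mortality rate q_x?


q_x = d_x / l_x
= 2497 / 83450
= 0.0299


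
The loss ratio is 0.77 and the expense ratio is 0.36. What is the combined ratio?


Combined ratio = loss ratio + expense ratio
= 0.77 + 0.36
= 1.13


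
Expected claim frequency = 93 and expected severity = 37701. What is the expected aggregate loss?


E[S] = E[N] * E[X]
= 93 * 37701
= 3.5062e+06


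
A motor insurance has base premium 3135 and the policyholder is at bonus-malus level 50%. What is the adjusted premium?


adjusted = base * BM_level / 100
= 3135 * 50 / 100
= 3135 * 0.5
= 1567.5


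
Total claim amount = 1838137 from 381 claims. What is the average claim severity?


severity = total / number
= 1838137 / 381
= 4824.5066


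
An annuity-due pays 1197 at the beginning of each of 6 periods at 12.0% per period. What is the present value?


PV_due = PMT * (1-(1+i)^(-n))/i * (1+i)
PV_immediate = 4921.3546
PV_due = 4921.3546 * 1.12
= 5511.9171


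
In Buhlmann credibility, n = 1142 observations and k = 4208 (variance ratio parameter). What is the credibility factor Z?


Z = n / (n + k)
= 1142 / (1142 + 4208)
= 1142 / 5350
= 0.2135


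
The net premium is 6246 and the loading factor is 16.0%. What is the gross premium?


Gross = net * (1 + loading)
= 6246 * (1 + 0.16)
= 6246 * 1.16
= 7245.36


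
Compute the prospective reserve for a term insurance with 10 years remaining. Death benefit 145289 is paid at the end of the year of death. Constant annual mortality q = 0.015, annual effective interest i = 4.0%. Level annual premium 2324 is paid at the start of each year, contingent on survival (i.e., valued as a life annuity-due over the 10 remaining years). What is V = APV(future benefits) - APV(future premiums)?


v = 1/(1+i) = 0.961538
APV(future benefits) per unit = sum_{k=0}^{9} k_p_x * q * v^(k+1) = 0.114326
APV(future benefits) = 145289 * 0.114326 = 16610.373
Life annuity-due factor ä_{x:10} = sum_{k=0}^{9} k_p_x * v^k = 7.926633
APV(future premiums) = 2324 * 7.926633 = 18421.4943
V = 16610.373 - 18421.4943
= -1811.1212


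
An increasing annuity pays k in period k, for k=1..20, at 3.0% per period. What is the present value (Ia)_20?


(Ia)_n = sum_{k=1}^{n} k * v^k, v = 1/(1+i)
v = 0.970874
Sum computed term by term:
(Ia)_20 = 141.6761


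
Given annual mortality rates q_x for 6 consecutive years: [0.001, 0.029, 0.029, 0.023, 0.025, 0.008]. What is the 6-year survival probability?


p_k = 1 - q_k for each year
Survival = product of (1 - q_k)
= 0.999 * 0.971 * 0.971 * 0.977 * 0.975 * 0.992
= 0.8901


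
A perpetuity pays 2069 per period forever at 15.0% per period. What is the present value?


PV = PMT / i
= 2069 / 0.15
= 13793.3333


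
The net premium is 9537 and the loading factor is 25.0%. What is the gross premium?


Gross = net * (1 + loading)
= 9537 * (1 + 0.25)
= 9537 * 1.25
= 11921.25


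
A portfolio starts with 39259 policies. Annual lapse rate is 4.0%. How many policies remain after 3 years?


remaining = initial * (1 - lapse)^years
= 39259 * (1 - 0.04)^3
= 39259 * 0.884736
= 34733.8506


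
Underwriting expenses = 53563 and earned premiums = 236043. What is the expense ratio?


Expense ratio = expenses / premiums
= 53563 / 236043
= 0.2269


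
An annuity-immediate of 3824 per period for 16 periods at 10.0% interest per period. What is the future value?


FV = PMT * ((1+i)^n - 1) / i
= 3824 * ((1.1)^16 - 1) / 0.1
= 3824 * (4.594973 - 1) / 0.1
= 137471.767


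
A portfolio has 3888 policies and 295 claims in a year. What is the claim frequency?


frequency = claims / policies
= 295 / 3888
= 0.0759


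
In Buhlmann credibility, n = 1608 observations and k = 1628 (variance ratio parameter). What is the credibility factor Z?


Z = n / (n + k)
= 1608 / (1608 + 1628)
= 1608 / 3236
= 0.4969


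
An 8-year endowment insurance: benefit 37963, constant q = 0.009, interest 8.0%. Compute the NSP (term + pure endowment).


Term component = 1909.5997
Pure endowment = 8_p_x * v^8 * benefit = 0.930228 * 0.540269 * 37963 = 19079.1805
NSP = 20988.7802


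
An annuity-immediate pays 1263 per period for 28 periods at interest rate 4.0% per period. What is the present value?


PV = PMT * (1 - (1+i)^(-n)) / i
= 1263 * (1 - (1+0.04)^(-28)) / 0.04
= 1263 * (1 - 0.333477) / 0.04
= 1263 * 16.663063
= 21045.4488


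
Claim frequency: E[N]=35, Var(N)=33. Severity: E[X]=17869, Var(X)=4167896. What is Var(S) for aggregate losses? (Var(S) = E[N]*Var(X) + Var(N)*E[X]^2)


Var(S) = E[N]*Var(X) + Var(N)*E[X]^2
= 35*4167896 + 33*17869^2
= 145876360 + 10536938313
= 1.0683e+10


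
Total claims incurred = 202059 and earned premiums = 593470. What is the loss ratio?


Loss ratio = claims / premiums
= 202059 / 593470
= 0.3405


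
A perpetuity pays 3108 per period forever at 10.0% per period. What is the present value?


PV = PMT / i
= 3108 / 0.1
= 31080.0


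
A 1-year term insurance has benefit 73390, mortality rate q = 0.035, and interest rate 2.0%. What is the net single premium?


NSP = benefit * q * v
v = 1/(1+i) = 0.980392
NSP = 73390 * 0.035 * 0.980392
= 2518.2843


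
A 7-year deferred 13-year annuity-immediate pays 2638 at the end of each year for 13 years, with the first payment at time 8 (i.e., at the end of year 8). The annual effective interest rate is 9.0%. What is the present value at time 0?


PV at time 7 of the 13-year annuity-immediate:
a_n = 2638 * (1-(1+0.09)^(-13))/0.09 = 19750.4526
Discount back 7 years to time 0:
PV = 19750.4526 * (1+0.09)^(-7)
= 19750.4526 * 0.547034
= 10804.1739


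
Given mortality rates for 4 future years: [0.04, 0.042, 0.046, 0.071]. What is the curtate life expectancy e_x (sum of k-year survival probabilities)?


e_x = sum_{k=1}^{n} k_p_x
k_p_x values:
  1_p_x = 0.96
  2_p_x = 0.91968
  3_p_x = 0.877375
  4_p_x = 0.815081
e_x = 3.5721


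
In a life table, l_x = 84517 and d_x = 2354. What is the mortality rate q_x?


q_x = d_x / l_x
= 2354 / 84517
= 0.0279


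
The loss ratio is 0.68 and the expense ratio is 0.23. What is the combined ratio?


Combined ratio = loss ratio + expense ratio
= 0.68 + 0.23
= 0.91


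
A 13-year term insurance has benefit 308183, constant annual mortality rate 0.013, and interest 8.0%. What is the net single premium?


NSP = benefit * sum_{k=0}^{n-1} k_p_x * q * v^(k+1)
With constant q=0.013, v=0.925926
Sum = 0.096426
NSP = 308183 * 0.096426
= 29716.9817


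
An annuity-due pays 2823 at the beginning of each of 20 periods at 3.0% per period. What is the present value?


PV_due = PMT * (1-(1+i)^(-n))/i * (1+i)
PV_immediate = 41999.1115
PV_due = 41999.1115 * 1.03
= 43259.0849


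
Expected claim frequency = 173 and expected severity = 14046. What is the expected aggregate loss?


E[S] = E[N] * E[X]
= 173 * 14046
= 2.4300e+06


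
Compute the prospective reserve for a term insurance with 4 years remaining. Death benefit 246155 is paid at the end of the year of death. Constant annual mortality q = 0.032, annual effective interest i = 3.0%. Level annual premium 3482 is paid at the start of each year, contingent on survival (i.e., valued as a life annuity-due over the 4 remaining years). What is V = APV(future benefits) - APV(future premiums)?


v = 1/(1+i) = 0.970874
APV(future benefits) per unit = sum_{k=0}^{3} k_p_x * q * v^(k+1) = 0.113495
APV(future benefits) = 246155 * 0.113495 = 27937.2844
Life annuity-due factor ä_{x:4} = sum_{k=0}^{3} k_p_x * v^k = 3.65311
APV(future premiums) = 3482 * 3.65311 = 12720.1297
V = 27937.2844 - 12720.1297
= 15217.1547


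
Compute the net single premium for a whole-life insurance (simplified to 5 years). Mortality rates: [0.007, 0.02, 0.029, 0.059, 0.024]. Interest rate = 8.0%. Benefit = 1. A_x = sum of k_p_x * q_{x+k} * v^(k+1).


v = 0.925926
Year 0: k_p_x=1.0, q=0.007, term=0.006481
Year 1: k_p_x=0.993, q=0.02, term=0.017027
Year 2: k_p_x=0.97314, q=0.029, term=0.022403
Year 3: k_p_x=0.944919, q=0.059, term=0.040978
Year 4: k_p_x=0.889169, q=0.024, term=0.014524
A_x = 0.1014


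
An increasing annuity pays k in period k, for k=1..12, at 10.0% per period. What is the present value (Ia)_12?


(Ia)_n = sum_{k=1}^{n} k * v^k, v = 1/(1+i)
v = 0.909091
Sum computed term by term:
(Ia)_12 = 36.7149


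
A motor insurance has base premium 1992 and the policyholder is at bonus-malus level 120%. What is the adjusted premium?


adjusted = base * BM_level / 100
= 1992 * 120 / 100
= 1992 * 1.2
= 2390.4


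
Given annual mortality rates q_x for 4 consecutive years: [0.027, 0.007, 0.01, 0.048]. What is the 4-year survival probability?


p_k = 1 - q_k for each year
Survival = product of (1 - q_k)
= 0.973 * 0.993 * 0.99 * 0.952
= 0.9106


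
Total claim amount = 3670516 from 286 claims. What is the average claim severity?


severity = total / number
= 3670516 / 286
= 12833.972


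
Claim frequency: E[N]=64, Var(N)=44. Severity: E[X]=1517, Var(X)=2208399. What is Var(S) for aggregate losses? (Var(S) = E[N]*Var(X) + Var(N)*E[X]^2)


Var(S) = E[N]*Var(X) + Var(N)*E[X]^2
= 64*2208399 + 44*1517^2
= 141337536 + 101256716
= 2.4259e+08


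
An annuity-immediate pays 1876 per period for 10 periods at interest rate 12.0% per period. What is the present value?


PV = PMT * (1 - (1+i)^(-n)) / i
= 1876 * (1 - (1+0.12)^(-10)) / 0.12
= 1876 * (1 - 0.321973) / 0.12
= 1876 * 5.650223
= 10599.8184


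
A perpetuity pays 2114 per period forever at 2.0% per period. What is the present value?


PV = PMT / i
= 2114 / 0.02
= 105700.0


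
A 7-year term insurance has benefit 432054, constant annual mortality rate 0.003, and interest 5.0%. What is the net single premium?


NSP = benefit * sum_{k=0}^{n-1} k_p_x * q * v^(k+1)
With constant q=0.003, v=0.952381
Sum = 0.017214
NSP = 432054 * 0.017214
= 7437.2633


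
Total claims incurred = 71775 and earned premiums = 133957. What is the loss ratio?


Loss ratio = claims / premiums
= 71775 / 133957
= 0.5358


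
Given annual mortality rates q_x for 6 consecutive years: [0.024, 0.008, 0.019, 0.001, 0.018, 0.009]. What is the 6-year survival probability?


p_k = 1 - q_k for each year
Survival = product of (1 - q_k)
= 0.976 * 0.992 * 0.981 * 0.999 * 0.982 * 0.991
= 0.9234


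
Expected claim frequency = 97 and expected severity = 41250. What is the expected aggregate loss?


E[S] = E[N] * E[X]
= 97 * 41250
= 4.0012e+06


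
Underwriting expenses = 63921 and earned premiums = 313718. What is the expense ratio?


Expense ratio = expenses / premiums
= 63921 / 313718
= 0.2038


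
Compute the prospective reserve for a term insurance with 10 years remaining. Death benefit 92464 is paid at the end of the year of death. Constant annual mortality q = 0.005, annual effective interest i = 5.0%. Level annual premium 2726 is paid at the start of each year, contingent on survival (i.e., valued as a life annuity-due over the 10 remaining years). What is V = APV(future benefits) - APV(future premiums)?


v = 1/(1+i) = 0.952381
APV(future benefits) per unit = sum_{k=0}^{9} k_p_x * q * v^(k+1) = 0.037827
APV(future benefits) = 92464 * 0.037827 = 3497.6684
Life annuity-due factor ä_{x:10} = sum_{k=0}^{9} k_p_x * v^k = 7.943744
APV(future premiums) = 2726 * 7.943744 = 21654.6466
V = 3497.6684 - 21654.6466
= -18156.9782


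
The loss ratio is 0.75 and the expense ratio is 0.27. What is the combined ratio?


Combined ratio = loss ratio + expense ratio
= 0.75 + 0.27
= 1.02


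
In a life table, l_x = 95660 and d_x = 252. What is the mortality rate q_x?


q_x = d_x / l_x
= 252 / 95660
= 0.0026


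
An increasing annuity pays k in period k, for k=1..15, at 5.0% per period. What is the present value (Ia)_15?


(Ia)_n = sum_{k=1}^{n} k * v^k, v = 1/(1+i)
v = 0.952381
Sum computed term by term:
(Ia)_15 = 73.6677


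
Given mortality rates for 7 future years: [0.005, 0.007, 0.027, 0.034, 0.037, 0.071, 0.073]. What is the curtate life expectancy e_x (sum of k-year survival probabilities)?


e_x = sum_{k=1}^{n} k_p_x
k_p_x values:
  1_p_x = 0.995
  2_p_x = 0.988035
  3_p_x = 0.961358
  4_p_x = 0.928672
  5_p_x = 0.894311
  6_p_x = 0.830815
  7_p_x = 0.770165
e_x = 6.3684


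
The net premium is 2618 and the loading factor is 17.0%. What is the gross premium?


Gross = net * (1 + loading)
= 2618 * (1 + 0.17)
= 2618 * 1.17
= 3063.06


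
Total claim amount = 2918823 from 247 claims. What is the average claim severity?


severity = total / number
= 2918823 / 247
= 11817.0972


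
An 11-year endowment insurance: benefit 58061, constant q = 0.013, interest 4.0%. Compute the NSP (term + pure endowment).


Term component = 6230.6133
Pure endowment = 11_p_x * v^11 * benefit = 0.865942 * 0.649581 * 58061 = 32659.2689
NSP = 38889.8822


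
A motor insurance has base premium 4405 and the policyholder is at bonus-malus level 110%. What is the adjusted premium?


adjusted = base * BM_level / 100
= 4405 * 110 / 100
= 4405 * 1.1
= 4845.5


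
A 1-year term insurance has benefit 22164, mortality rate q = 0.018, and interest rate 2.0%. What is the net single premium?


NSP = benefit * q * v
v = 1/(1+i) = 0.980392
NSP = 22164 * 0.018 * 0.980392
= 391.1294


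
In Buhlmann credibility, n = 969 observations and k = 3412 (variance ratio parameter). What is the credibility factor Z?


Z = n / (n + k)
= 969 / (969 + 3412)
= 969 / 4381
= 0.2212


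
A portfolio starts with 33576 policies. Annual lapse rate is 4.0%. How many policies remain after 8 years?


remaining = initial * (1 - lapse)^years
= 33576 * (1 - 0.04)^8
= 33576 * 0.72139
= 24221.3765


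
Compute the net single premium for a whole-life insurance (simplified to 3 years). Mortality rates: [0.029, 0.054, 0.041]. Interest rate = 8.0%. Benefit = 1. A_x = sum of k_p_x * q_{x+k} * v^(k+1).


v = 0.925926
Year 0: k_p_x=1.0, q=0.029, term=0.026852
Year 1: k_p_x=0.971, q=0.054, term=0.044954
Year 2: k_p_x=0.918566, q=0.041, term=0.029897
A_x = 0.1017


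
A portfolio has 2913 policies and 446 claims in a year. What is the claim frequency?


frequency = claims / policies
= 446 / 2913
= 0.1531


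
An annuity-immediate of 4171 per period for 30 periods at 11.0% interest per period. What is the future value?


FV = PMT * ((1+i)^n - 1) / i
= 4171 * ((1.11)^30 - 1) / 0.11
= 4171 * (22.892297 - 1) / 0.11
= 830116.0818


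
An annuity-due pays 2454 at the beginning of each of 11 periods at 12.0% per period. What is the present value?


PV_due = PMT * (1-(1+i)^(-n))/i * (1+i)
PV_immediate = 14571.1137
PV_due = 14571.1137 * 1.12
= 16319.6473


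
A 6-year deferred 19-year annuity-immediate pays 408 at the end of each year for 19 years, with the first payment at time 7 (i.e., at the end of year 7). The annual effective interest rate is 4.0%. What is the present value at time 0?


PV at time 6 of the 19-year annuity-immediate:
a_n = 408 * (1-(1+0.04)^(-19))/0.04 = 5358.6473
Discount back 6 years to time 0:
PV = 5358.6473 * (1+0.04)^(-6)
= 5358.6473 * 0.790315
= 4235.0168


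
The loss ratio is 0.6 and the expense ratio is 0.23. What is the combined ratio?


Combined ratio = loss ratio + expense ratio
= 0.6 + 0.23
= 0.83


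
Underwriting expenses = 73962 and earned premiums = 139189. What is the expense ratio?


Expense ratio = expenses / premiums
= 73962 / 139189
= 0.5314


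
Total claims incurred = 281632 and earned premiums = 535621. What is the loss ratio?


Loss ratio = claims / premiums
= 281632 / 535621
= 0.5258


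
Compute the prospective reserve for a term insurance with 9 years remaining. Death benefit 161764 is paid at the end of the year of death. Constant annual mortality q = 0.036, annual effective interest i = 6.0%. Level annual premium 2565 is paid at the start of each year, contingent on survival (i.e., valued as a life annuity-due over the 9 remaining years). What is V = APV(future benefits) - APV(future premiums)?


v = 1/(1+i) = 0.943396
APV(future benefits) per unit = sum_{k=0}^{8} k_p_x * q * v^(k+1) = 0.215422
APV(future benefits) = 161764 * 0.215422 = 34847.5977
Life annuity-due factor ä_{x:9} = sum_{k=0}^{8} k_p_x * v^k = 6.342994
APV(future premiums) = 2565 * 6.342994 = 16269.7807
V = 34847.5977 - 16269.7807
= 18577.8169


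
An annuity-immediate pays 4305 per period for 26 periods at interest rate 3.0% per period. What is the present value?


PV = PMT * (1 - (1+i)^(-n)) / i
= 4305 * (1 - (1+0.03)^(-26)) / 0.03
= 4305 * (1 - 0.463695) / 0.03
= 4305 * 17.876842
= 76959.8066


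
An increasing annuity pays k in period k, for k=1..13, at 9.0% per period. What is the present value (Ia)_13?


(Ia)_n = sum_{k=1}^{n} k * v^k, v = 1/(1+i)
v = 0.917431
Sum computed term by term:
(Ia)_13 = 43.56


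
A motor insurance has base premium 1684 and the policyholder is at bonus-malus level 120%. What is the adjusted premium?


adjusted = base * BM_level / 100
= 1684 * 120 / 100
= 1684 * 1.2
= 2020.8


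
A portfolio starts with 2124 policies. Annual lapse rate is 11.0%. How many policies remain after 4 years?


remaining = initial * (1 - lapse)^years
= 2124 * (1 - 0.11)^4
= 2124 * 0.627422
= 1332.6452


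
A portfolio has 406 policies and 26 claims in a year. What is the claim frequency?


frequency = claims / policies
= 26 / 406
= 0.064


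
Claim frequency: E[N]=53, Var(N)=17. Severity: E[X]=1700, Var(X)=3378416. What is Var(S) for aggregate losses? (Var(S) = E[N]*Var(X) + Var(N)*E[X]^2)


Var(S) = E[N]*Var(X) + Var(N)*E[X]^2
= 53*3378416 + 17*1700^2
= 179056048 + 49130000
= 2.2819e+08


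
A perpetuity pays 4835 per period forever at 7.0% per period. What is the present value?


PV = PMT / i
= 4835 / 0.07
= 69071.4286


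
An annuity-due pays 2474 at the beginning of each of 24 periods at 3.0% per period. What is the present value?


PV_due = PMT * (1-(1+i)^(-n))/i * (1+i)
PV_immediate = 41898.5312
PV_due = 41898.5312 * 1.03
= 43155.4871


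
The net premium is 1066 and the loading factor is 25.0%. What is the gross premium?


Gross = net * (1 + loading)
= 1066 * (1 + 0.25)
= 1066 * 1.25
= 1332.5


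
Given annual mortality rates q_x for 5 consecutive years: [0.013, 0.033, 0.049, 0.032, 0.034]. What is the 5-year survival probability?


p_k = 1 - q_k for each year
Survival = product of (1 - q_k)
= 0.987 * 0.967 * 0.951 * 0.968 * 0.966
= 0.8487


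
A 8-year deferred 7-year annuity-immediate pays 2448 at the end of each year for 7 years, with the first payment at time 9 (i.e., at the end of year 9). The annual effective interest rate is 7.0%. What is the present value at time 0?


PV at time 8 of the 7-year annuity-immediate:
a_n = 2448 * (1-(1+0.07)^(-7))/0.07 = 13192.9805
Discount back 8 years to time 0:
PV = 13192.9805 * (1+0.07)^(-8)
= 13192.9805 * 0.582009
= 7678.4347


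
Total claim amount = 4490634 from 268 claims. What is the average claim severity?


severity = total / number
= 4490634 / 268
= 16756.097


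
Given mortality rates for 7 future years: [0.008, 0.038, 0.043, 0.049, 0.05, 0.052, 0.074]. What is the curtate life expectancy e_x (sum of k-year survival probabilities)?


e_x = sum_{k=1}^{n} k_p_x
k_p_x values:
  1_p_x = 0.992
  2_p_x = 0.954304
  3_p_x = 0.913269
  4_p_x = 0.868519
  5_p_x = 0.825093
  6_p_x = 0.782188
  7_p_x = 0.724306
e_x = 6.0597


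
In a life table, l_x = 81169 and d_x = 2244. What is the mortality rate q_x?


q_x = d_x / l_x
= 2244 / 81169
= 0.0276


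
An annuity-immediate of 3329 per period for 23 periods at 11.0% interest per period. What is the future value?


FV = PMT * ((1+i)^n - 1) / i
= 3329 * ((1.11)^23 - 1) / 0.11
= 3329 * (11.026267 - 1) / 0.11
= 303431.3043


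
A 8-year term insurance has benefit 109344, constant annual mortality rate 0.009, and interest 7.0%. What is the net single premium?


NSP = benefit * sum_{k=0}^{n-1} k_p_x * q * v^(k+1)
With constant q=0.009, v=0.934579
Sum = 0.052245
NSP = 109344 * 0.052245
= 5712.7277


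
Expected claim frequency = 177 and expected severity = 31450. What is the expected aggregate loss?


E[S] = E[N] * E[X]
= 177 * 31450
= 5.5666e+06


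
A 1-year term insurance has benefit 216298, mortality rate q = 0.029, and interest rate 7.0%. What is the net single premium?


NSP = benefit * q * v
v = 1/(1+i) = 0.934579
NSP = 216298 * 0.029 * 0.934579
= 5862.2822


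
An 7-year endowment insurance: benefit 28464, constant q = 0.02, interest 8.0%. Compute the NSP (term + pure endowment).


Term component = 2809.1525
Pure endowment = 7_p_x * v^7 * benefit = 0.868126 * 0.58349 * 28464 = 14418.2374
NSP = 17227.3899


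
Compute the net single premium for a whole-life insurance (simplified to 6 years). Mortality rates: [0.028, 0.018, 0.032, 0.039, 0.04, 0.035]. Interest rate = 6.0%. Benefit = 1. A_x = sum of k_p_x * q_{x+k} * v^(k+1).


v = 0.943396
Year 0: k_p_x=1.0, q=0.028, term=0.026415
Year 1: k_p_x=0.972, q=0.018, term=0.015571
Year 2: k_p_x=0.954504, q=0.032, term=0.025645
Year 3: k_p_x=0.92396, q=0.039, term=0.028543
Year 4: k_p_x=0.887925, q=0.04, term=0.02654
Year 5: k_p_x=0.852408, q=0.035, term=0.021032
A_x = 0.1437


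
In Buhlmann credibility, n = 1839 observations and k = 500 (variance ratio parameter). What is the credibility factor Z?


Z = n / (n + k)
= 1839 / (1839 + 500)
= 1839 / 2339
= 0.7862


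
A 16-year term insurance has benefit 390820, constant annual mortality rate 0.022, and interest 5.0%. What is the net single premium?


NSP = benefit * sum_{k=0}^{n-1} k_p_x * q * v^(k+1)
With constant q=0.022, v=0.952381
Sum = 0.207498
NSP = 390820 * 0.207498
= 81094.1907


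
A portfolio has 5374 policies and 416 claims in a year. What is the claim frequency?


frequency = claims / policies
= 416 / 5374
= 0.0774


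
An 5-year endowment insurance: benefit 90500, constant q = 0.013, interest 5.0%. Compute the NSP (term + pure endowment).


Term component = 4969.2368
Pure endowment = 5_p_x * v^5 * benefit = 0.936668 * 0.783526 * 90500 = 66418.314
NSP = 71387.5508


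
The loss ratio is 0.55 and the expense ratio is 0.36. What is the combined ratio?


Combined ratio = loss ratio + expense ratio
= 0.55 + 0.36
= 0.91


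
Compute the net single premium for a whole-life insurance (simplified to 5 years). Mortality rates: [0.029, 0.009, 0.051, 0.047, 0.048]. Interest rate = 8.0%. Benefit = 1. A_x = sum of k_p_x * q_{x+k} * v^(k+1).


v = 0.925926
Year 0: k_p_x=1.0, q=0.029, term=0.026852
Year 1: k_p_x=0.971, q=0.009, term=0.007492
Year 2: k_p_x=0.962261, q=0.051, term=0.038958
Year 3: k_p_x=0.913186, q=0.047, term=0.031547
Year 4: k_p_x=0.870266, q=0.048, term=0.02843
A_x = 0.1333


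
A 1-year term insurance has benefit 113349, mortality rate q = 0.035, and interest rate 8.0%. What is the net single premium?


NSP = benefit * q * v
v = 1/(1+i) = 0.925926
NSP = 113349 * 0.035 * 0.925926
= 3673.3472


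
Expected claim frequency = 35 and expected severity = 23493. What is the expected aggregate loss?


E[S] = E[N] * E[X]
= 35 * 23493
= 822255


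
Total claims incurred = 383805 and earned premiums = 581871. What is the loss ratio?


Loss ratio = claims / premiums
= 383805 / 581871
= 0.6596


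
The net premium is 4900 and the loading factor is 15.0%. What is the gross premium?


Gross = net * (1 + loading)
= 4900 * (1 + 0.15)
= 4900 * 1.15
= 5635.0


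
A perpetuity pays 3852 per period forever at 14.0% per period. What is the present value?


PV = PMT / i
= 3852 / 0.14
= 27514.2857


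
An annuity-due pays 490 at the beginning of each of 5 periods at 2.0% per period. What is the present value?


PV_due = PMT * (1-(1+i)^(-n))/i * (1+i)
PV_immediate = 2309.5952
PV_due = 2309.5952 * 1.02
= 2355.7871


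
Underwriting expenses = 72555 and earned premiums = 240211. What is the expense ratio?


Expense ratio = expenses / premiums
= 72555 / 240211
= 0.302


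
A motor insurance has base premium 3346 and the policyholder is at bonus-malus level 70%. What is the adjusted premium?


adjusted = base * BM_level / 100
= 3346 * 70 / 100
= 3346 * 0.7
= 2342.2


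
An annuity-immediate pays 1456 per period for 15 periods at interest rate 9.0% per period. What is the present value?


PV = PMT * (1 - (1+i)^(-n)) / i
= 1456 * (1 - (1+0.09)^(-15)) / 0.09
= 1456 * (1 - 0.274538) / 0.09
= 1456 * 8.060688
= 11736.3624


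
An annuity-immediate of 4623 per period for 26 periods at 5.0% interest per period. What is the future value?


FV = PMT * ((1+i)^n - 1) / i
= 4623 * ((1.05)^26 - 1) / 0.05
= 4623 * (3.555673 - 1) / 0.05
= 236297.4967


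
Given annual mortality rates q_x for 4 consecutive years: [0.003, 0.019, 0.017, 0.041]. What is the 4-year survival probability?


p_k = 1 - q_k for each year
Survival = product of (1 - q_k)
= 0.997 * 0.981 * 0.983 * 0.959
= 0.922


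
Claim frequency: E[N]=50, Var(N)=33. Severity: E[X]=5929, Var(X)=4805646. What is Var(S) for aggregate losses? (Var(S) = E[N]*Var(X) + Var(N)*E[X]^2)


Var(S) = E[N]*Var(X) + Var(N)*E[X]^2
= 50*4805646 + 33*5929^2
= 240282300 + 1160050353
= 1.4003e+09


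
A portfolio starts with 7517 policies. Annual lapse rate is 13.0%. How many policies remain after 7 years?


remaining = initial * (1 - lapse)^years
= 7517 * (1 - 0.13)^7
= 7517 * 0.377255
= 2835.8243


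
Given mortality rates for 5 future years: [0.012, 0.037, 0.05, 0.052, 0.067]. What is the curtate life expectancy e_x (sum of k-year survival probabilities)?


e_x = sum_{k=1}^{n} k_p_x
k_p_x values:
  1_p_x = 0.988
  2_p_x = 0.951444
  3_p_x = 0.903872
  4_p_x = 0.85687
  5_p_x = 0.79946
e_x = 4.4996


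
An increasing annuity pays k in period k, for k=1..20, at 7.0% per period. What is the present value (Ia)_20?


(Ia)_n = sum_{k=1}^{n} k * v^k, v = 1/(1+i)
v = 0.934579
Sum computed term by term:
(Ia)_20 = 88.1031


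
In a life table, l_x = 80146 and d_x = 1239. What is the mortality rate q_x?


q_x = d_x / l_x
= 1239 / 80146
= 0.0155


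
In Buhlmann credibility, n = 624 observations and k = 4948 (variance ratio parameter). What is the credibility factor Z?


Z = n / (n + k)
= 624 / (624 + 4948)
= 624 / 5572
= 0.112


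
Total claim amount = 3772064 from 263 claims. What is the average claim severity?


severity = total / number
= 3772064 / 263
= 14342.4487


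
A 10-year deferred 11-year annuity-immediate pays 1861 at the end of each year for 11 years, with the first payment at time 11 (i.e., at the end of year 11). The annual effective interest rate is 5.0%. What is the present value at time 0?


PV at time 10 of the 11-year annuity-immediate:
a_n = 1861 * (1-(1+0.05)^(-11))/0.05 = 15458.2369
Discount back 10 years to time 0:
PV = 15458.2369 * (1+0.05)^(-10)
= 15458.2369 * 0.613913
= 9490.0165


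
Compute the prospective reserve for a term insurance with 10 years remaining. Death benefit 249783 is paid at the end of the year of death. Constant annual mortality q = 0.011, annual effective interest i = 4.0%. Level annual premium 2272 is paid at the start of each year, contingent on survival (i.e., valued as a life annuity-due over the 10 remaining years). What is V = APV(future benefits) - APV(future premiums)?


v = 1/(1+i) = 0.961538
APV(future benefits) per unit = sum_{k=0}^{9} k_p_x * q * v^(k+1) = 0.085234
APV(future benefits) = 249783 * 0.085234 = 21289.976
Life annuity-due factor ä_{x:10} = sum_{k=0}^{9} k_p_x * v^k = 8.058477
APV(future premiums) = 2272 * 8.058477 = 18308.8588
V = 21289.976 - 18308.8588
= 2981.1172


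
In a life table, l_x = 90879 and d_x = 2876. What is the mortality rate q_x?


q_x = d_x / l_x
= 2876 / 90879
= 0.0316


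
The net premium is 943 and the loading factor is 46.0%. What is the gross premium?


Gross = net * (1 + loading)
= 943 * (1 + 0.46)
= 943 * 1.46
= 1376.78


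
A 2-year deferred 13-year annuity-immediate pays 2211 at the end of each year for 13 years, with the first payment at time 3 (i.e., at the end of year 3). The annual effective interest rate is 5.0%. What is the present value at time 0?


PV at time 2 of the 13-year annuity-immediate:
a_n = 2211 * (1-(1+0.05)^(-13))/0.05 = 20769.1899
Discount back 2 years to time 0:
PV = 20769.1899 * (1+0.05)^(-2)
= 20769.1899 * 0.907029
= 18838.2675


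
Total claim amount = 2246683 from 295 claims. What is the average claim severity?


severity = total / number
= 2246683 / 295
= 7615.8746


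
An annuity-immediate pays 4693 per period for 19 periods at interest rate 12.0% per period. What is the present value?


PV = PMT * (1 - (1+i)^(-n)) / i
= 4693 * (1 - (1+0.12)^(-19)) / 0.12
= 4693 * (1 - 0.116107) / 0.12
= 4693 * 7.365777
= 34567.5908


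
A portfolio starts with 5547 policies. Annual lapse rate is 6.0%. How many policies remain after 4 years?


remaining = initial * (1 - lapse)^years
= 5547 * (1 - 0.06)^4
= 5547 * 0.780749
= 4330.8145


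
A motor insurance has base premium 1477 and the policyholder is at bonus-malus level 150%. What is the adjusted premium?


adjusted = base * BM_level / 100
= 1477 * 150 / 100
= 1477 * 1.5
= 2215.5


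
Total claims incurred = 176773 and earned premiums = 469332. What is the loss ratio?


Loss ratio = claims / premiums
= 176773 / 469332
= 0.3766


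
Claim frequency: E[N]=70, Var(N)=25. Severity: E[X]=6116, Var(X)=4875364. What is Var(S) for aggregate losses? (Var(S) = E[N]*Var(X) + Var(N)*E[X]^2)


Var(S) = E[N]*Var(X) + Var(N)*E[X]^2
= 70*4875364 + 25*6116^2
= 341275480 + 935136400
= 1.2764e+09


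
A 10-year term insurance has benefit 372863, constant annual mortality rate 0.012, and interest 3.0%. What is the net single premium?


NSP = benefit * sum_{k=0}^{n-1} k_p_x * q * v^(k+1)
With constant q=0.012, v=0.970874
Sum = 0.097293
NSP = 372863 * 0.097293
= 36277.0906


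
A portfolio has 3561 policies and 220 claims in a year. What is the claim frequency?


frequency = claims / policies
= 220 / 3561
= 0.0618
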